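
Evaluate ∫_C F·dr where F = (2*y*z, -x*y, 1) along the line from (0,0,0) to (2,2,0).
-8/3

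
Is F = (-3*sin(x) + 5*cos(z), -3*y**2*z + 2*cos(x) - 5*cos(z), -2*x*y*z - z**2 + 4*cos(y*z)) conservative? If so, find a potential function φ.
No, ∇×F = (-2*x*z + 3*y**2 - 4*z*sin(y*z) - 5*sin(z), 2*y*z - 5*sin(z), -2*sin(x)) ≠ 0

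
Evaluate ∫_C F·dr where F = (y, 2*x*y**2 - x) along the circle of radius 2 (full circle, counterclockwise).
0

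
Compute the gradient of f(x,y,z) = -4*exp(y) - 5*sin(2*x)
(-10*cos(2*x), -4*exp(y), 0)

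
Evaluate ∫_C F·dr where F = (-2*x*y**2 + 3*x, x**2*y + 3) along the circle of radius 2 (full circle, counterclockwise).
0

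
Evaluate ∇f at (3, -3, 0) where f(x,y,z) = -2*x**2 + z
(-12, 0, 1)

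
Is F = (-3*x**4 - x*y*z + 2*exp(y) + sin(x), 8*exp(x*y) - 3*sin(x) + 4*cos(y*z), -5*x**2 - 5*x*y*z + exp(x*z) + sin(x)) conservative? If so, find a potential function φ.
No, ∇×F = (-5*x*z + 4*y*sin(y*z), -x*y + 10*x + 5*y*z - z*exp(x*z) - cos(x), x*z + 8*y*exp(x*y) - 2*exp(y) - 3*cos(x)) ≠ 0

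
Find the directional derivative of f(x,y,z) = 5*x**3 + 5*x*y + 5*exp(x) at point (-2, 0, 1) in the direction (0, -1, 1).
5*sqrt(2)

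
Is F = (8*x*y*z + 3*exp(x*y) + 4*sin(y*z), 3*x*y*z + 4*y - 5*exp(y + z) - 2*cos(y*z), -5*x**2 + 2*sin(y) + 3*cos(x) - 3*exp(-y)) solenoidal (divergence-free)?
No, ∇·F = 3*x*z + 8*y*z + 3*y*exp(x*y) + 2*z*sin(y*z) - 5*exp(y + z) + 4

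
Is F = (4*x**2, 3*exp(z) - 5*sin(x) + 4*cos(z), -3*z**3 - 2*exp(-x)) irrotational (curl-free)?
No, ∇×F = (-3*exp(z) + 4*sin(z), -2*exp(-x), -5*cos(x))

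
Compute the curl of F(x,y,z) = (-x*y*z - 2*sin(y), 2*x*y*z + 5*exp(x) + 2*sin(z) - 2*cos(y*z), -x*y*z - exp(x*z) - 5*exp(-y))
(-2*x*y - x*z - 2*y*sin(y*z) - 2*cos(z) + 5*exp(-y), -x*y + y*z + z*exp(x*z), x*z + 2*y*z + 5*exp(x) + 2*cos(y))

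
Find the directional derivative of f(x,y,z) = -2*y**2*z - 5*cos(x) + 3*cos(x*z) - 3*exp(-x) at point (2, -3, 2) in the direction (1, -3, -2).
sqrt(14)*(-36*exp(2) + 6*exp(2)*sin(4) + 3 + 5*exp(2)*sin(2))*exp(-2)/14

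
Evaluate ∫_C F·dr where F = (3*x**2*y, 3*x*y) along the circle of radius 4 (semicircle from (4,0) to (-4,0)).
128 - 96*pi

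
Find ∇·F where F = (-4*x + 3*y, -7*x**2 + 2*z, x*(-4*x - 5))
-4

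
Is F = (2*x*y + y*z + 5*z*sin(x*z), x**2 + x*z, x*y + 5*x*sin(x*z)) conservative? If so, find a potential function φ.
Yes, F is conservative. φ = x**2*y + x*y*z - 5*cos(x*z)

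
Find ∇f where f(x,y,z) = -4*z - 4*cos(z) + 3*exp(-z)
(0, 0, 4*sin(z) - 4 - 3*exp(-z))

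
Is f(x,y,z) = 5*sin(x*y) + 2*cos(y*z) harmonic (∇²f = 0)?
No, ∇²f = -5*x**2*sin(x*y) - 5*y**2*sin(x*y) - 2*y**2*cos(y*z) - 2*z**2*cos(y*z)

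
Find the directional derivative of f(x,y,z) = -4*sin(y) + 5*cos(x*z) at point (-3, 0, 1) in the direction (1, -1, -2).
sqrt(6)*(4 + 35*sin(3))/6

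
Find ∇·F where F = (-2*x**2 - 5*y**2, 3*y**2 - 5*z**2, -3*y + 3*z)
-4*x + 6*y + 3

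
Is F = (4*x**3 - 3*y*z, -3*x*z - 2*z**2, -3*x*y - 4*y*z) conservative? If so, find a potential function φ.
Yes, F is conservative. φ = x**4 - 3*x*y*z - 2*y*z**2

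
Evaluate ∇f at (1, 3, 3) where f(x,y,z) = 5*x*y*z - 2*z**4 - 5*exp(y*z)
(45, 15 - 15*exp(9), -15*exp(9) - 201)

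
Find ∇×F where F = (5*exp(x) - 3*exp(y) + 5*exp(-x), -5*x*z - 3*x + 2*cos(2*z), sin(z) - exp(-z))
(5*x + 4*sin(2*z), 0, -5*z + 3*exp(y) - 3)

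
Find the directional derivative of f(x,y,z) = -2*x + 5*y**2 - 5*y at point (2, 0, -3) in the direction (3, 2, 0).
-16*sqrt(13)/13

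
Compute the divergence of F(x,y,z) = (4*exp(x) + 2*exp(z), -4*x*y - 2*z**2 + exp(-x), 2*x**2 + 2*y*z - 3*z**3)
-4*x + 2*y - 9*z**2 + 4*exp(x)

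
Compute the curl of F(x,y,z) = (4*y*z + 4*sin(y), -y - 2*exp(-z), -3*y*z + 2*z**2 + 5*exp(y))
(-3*z + 5*exp(y) - 2*exp(-z), 4*y, -4*z - 4*cos(y))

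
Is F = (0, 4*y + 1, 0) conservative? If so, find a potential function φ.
Yes, F is conservative. φ = y*(2*y + 1)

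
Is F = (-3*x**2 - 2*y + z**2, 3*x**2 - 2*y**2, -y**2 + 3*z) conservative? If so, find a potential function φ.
No, ∇×F = (-2*y, 2*z, 6*x + 2) ≠ 0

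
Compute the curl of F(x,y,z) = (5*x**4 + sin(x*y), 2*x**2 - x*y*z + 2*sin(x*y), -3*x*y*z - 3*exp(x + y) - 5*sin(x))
(x*y - 3*x*z - 3*exp(x + y), 3*y*z + 3*exp(x + y) + 5*cos(x), -x*cos(x*y) + 4*x - y*z + 2*y*cos(x*y))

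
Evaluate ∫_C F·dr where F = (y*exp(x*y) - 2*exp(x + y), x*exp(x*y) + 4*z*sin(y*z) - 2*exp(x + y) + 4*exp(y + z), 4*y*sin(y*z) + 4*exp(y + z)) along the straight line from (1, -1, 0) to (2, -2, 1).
-exp(-1) + exp(-4) - 4*cos(2) + 4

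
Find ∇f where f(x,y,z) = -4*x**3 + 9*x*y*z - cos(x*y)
(-12*x**2 + 9*y*z + y*sin(x*y), x*(9*z + sin(x*y)), 9*x*y)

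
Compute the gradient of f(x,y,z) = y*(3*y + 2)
(0, 6*y + 2, 0)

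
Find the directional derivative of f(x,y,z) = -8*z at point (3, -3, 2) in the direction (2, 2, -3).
24*sqrt(17)/17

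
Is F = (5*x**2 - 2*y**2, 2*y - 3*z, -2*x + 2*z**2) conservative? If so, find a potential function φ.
No, ∇×F = (3, 2, 4*y) ≠ 0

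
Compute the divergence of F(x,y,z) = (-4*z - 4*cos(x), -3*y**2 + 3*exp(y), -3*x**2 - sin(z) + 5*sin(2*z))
-6*y + 3*exp(y) + 4*sin(x) - cos(z) + 10*cos(2*z)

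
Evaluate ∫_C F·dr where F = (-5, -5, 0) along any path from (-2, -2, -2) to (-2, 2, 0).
-20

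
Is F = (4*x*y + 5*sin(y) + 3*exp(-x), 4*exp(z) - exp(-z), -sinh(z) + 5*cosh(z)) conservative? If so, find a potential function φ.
No, ∇×F = (-4*exp(z) - exp(-z), 0, -4*x - 5*cos(y)) ≠ 0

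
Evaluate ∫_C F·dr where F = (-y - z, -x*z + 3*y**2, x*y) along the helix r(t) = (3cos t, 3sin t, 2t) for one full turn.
3*pi*(-6*pi - 1)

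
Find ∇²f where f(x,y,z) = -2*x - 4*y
0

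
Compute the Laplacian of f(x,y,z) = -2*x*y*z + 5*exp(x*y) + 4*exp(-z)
(5*(x**2 + y**2)*exp(x*y + z) + 4)*exp(-z)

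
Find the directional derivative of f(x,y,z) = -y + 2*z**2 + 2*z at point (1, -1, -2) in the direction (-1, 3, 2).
-15*sqrt(14)/14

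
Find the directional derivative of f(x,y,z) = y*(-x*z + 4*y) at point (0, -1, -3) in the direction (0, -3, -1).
12*sqrt(10)/5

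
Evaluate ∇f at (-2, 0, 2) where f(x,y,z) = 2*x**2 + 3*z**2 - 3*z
(-8, 0, 9)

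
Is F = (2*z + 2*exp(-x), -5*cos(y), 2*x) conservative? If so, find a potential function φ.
Yes, F is conservative. φ = 2*x*z - 5*sin(y) - 2*exp(-x)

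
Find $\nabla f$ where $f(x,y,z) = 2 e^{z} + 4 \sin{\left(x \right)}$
(4*cos(x), 0, 2*exp(z))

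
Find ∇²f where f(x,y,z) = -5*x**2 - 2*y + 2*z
-10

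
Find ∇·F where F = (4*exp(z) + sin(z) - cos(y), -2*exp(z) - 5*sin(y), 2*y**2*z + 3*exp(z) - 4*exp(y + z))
2*y**2 + 3*exp(z) - 4*exp(y + z) - 5*cos(y)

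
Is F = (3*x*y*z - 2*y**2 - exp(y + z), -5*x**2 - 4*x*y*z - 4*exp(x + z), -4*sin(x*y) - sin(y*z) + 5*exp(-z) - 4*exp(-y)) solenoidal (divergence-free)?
No, ∇·F = -4*x*z + 3*y*z - y*cos(y*z) - 5*exp(-z)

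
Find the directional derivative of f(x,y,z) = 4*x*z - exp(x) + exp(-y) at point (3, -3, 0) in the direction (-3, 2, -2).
sqrt(17)*(-24 + exp(3))/17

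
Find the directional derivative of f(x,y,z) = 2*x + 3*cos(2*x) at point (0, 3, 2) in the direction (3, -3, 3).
2*sqrt(3)/3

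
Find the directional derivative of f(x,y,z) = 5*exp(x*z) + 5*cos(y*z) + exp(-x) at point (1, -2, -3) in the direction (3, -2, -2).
-sqrt(17)*(50*exp(3)*sin(6) + 3*exp(2) + 55)*exp(-3)/17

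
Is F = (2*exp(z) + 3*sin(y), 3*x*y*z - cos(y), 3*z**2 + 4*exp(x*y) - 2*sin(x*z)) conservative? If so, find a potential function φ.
No, ∇×F = (x*(-3*y + 4*exp(x*y)), -4*y*exp(x*y) + 2*z*cos(x*z) + 2*exp(z), 3*y*z - 3*cos(y)) ≠ 0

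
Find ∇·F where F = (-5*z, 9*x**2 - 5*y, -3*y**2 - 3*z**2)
-6*z - 5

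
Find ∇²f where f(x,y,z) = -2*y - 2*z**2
-4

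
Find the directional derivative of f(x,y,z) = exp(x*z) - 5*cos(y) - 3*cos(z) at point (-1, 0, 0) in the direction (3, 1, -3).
3*sqrt(19)/19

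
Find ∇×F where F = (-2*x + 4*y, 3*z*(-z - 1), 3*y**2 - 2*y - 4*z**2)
(6*y + 6*z + 1, 0, -4)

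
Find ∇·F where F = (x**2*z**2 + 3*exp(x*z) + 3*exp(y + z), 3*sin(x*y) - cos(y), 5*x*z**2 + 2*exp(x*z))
2*x*z**2 + 10*x*z + 2*x*exp(x*z) + 3*x*cos(x*y) + 3*z*exp(x*z) + sin(y)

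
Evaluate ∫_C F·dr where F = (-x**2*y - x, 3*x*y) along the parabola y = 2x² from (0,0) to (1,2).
39/10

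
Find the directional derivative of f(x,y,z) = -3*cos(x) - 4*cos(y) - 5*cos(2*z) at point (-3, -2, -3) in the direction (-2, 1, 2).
-4*sin(2)/3 + 2*sin(3) - 20*sin(6)/3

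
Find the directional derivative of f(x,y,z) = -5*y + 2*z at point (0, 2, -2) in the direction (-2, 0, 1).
2*sqrt(5)/5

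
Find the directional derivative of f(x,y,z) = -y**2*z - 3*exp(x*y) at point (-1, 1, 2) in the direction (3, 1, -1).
3*sqrt(11)*(-E - 2)*exp(-1)/11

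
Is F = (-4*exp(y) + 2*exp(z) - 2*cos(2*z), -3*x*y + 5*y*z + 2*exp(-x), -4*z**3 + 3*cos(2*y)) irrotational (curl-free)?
No, ∇×F = (-5*y - 6*sin(2*y), 2*exp(z) + 4*sin(2*z), -3*y + 4*exp(y) - 2*exp(-x))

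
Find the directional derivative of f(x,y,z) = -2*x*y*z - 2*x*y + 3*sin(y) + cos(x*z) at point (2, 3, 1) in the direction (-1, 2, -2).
2*cos(3) + 5*sin(2)/3 + 20/3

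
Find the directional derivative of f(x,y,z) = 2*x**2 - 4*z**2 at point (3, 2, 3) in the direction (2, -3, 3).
-24*sqrt(22)/11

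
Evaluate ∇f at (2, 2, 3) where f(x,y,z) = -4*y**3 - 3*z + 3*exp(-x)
(-3*exp(-2), -48, -3)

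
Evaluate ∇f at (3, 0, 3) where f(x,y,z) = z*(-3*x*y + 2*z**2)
(0, -27, 54)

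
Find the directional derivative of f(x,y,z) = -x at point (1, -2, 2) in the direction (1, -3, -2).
-sqrt(14)/14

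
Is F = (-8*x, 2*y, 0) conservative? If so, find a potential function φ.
Yes, F is conservative. φ = -4*x**2 + y**2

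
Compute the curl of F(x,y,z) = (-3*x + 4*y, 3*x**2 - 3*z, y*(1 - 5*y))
(4 - 10*y, 0, 6*x - 4)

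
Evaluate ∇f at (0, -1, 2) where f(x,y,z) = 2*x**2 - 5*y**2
(0, 10, 0)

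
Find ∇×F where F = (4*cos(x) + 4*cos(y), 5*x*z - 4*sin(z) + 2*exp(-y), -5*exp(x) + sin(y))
(-5*x + cos(y) + 4*cos(z), 5*exp(x), 5*z + 4*sin(y))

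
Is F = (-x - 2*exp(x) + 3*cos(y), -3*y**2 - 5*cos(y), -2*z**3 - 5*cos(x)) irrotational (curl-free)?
No, ∇×F = (0, -5*sin(x), 3*sin(y))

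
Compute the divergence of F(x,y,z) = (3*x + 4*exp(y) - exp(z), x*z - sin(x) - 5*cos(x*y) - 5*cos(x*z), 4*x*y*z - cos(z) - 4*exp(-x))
4*x*y + 5*x*sin(x*y) + sin(z) + 3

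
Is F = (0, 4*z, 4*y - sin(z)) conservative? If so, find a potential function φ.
Yes, F is conservative. φ = 4*y*z + cos(z)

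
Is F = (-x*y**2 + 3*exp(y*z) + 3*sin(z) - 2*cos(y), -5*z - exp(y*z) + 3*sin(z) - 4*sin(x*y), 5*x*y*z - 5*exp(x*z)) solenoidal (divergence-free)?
No, ∇·F = 5*x*y - 5*x*exp(x*z) - 4*x*cos(x*y) - y**2 - z*exp(y*z)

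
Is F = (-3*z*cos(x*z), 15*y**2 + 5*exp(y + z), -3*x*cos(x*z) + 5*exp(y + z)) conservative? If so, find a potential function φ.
Yes, F is conservative. φ = 5*y**3 + 5*exp(y + z) - 3*sin(x*z)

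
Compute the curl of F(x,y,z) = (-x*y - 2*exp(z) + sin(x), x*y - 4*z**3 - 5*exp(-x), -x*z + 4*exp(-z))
(12*z**2, z - 2*exp(z), x + y + 5*exp(-x))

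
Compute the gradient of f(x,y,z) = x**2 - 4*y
(2*x, -4, 0)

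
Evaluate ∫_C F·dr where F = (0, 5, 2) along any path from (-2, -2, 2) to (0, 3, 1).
23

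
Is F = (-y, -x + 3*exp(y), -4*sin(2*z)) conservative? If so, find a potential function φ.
Yes, F is conservative. φ = -x*y + 3*exp(y) + 2*cos(2*z)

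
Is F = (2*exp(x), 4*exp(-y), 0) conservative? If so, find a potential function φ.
Yes, F is conservative. φ = 2*exp(x) - 4*exp(-y)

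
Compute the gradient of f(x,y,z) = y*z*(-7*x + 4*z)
(-7*y*z, z*(-7*x + 4*z), y*(-7*x + 8*z))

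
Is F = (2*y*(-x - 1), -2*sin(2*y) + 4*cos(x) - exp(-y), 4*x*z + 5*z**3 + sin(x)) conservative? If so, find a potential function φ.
No, ∇×F = (0, -4*z - cos(x), 2*x - 4*sin(x) + 2) ≠ 0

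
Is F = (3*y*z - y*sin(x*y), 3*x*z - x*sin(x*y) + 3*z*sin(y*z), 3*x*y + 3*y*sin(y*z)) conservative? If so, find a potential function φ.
Yes, F is conservative. φ = 3*x*y*z + cos(x*y) - 3*cos(y*z)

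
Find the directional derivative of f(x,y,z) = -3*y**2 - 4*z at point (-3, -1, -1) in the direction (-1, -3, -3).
-6*sqrt(19)/19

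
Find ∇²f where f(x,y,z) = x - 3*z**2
-6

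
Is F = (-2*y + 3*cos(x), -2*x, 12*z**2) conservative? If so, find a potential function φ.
Yes, F is conservative. φ = -2*x*y + 4*z**3 + 3*sin(x)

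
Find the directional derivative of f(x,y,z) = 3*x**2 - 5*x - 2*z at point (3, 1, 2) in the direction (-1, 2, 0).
-13*sqrt(5)/5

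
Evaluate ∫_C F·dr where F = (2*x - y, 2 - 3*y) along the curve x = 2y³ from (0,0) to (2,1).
3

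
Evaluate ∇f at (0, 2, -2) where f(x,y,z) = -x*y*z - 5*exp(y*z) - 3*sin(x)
(1, 10*exp(-4), -10*exp(-4))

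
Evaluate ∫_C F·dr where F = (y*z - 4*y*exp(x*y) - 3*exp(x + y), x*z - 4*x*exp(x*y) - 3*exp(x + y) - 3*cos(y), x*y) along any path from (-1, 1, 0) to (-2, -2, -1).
-4*exp(4) - 1 - 3*exp(-4) + 4*exp(-1) + 3*sin(1) + 3*sin(2)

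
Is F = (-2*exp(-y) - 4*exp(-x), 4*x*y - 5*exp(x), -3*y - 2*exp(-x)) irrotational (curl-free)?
No, ∇×F = (-3, -2*exp(-x), 4*y - 5*exp(x) - 2*exp(-y))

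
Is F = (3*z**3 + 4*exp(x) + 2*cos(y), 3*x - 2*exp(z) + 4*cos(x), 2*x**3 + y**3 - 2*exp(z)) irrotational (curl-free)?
No, ∇×F = (3*y**2 + 2*exp(z), -6*x**2 + 9*z**2, -4*sin(x) + 2*sin(y) + 3)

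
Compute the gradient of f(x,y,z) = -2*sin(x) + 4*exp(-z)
(-2*cos(x), 0, -4*exp(-z))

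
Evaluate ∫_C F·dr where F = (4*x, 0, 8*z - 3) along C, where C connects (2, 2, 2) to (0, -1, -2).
4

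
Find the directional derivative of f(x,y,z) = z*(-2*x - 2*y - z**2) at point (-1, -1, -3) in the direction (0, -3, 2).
-64*sqrt(13)/13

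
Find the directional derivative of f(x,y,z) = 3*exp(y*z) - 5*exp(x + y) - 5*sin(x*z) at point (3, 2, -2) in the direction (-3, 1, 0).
sqrt(10)*(-3*exp(4)*cos(6) - 3/5 + exp(9))*exp(-4)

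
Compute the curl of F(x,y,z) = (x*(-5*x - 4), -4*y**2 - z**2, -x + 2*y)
(2*z + 2, 1, 0)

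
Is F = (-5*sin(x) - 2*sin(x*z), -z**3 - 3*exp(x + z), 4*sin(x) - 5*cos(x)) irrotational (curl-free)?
No, ∇×F = (3*z**2 + 3*exp(x + z), -2*x*cos(x*z) - 5*sin(x) - 4*cos(x), -3*exp(x + z))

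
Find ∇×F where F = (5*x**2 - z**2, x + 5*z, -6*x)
(-5, 6 - 2*z, 1)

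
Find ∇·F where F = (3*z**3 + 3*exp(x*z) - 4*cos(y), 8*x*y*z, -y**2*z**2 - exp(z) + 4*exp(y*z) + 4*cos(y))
8*x*z - 2*y**2*z + 4*y*exp(y*z) + 3*z*exp(x*z) - exp(z)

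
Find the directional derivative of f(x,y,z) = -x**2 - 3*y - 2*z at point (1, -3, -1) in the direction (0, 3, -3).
-sqrt(2)/2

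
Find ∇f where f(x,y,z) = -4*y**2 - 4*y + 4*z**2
(0, -8*y - 4, 8*z)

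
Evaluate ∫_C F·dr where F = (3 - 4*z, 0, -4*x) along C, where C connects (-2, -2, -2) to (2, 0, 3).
4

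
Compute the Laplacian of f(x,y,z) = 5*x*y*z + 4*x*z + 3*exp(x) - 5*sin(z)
3*exp(x) + 5*sin(z)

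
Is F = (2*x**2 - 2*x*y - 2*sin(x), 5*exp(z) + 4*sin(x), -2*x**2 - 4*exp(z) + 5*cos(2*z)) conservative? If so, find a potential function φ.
No, ∇×F = (-5*exp(z), 4*x, 2*x + 4*cos(x)) ≠ 0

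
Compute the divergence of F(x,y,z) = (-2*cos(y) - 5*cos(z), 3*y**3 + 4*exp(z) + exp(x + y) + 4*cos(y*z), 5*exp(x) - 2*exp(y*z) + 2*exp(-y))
9*y**2 - 2*y*exp(y*z) - 4*z*sin(y*z) + exp(x + y)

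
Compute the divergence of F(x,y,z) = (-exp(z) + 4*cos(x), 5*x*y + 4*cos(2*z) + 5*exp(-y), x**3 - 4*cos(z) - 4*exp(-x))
5*x - 4*sin(x) + 4*sin(z) - 5*exp(-y)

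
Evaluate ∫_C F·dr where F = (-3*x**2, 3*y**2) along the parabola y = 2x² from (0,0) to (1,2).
7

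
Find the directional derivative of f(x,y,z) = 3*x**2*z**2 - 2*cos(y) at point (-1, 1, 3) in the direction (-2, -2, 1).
42 - 4*sin(1)/3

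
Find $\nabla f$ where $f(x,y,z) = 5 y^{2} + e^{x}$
(exp(x), 10*y, 0)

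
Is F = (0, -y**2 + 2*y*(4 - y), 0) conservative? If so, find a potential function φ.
Yes, F is conservative. φ = y**2*(4 - y)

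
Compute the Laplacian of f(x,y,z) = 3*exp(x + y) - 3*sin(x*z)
3*x**2*sin(x*z) + 3*z**2*sin(x*z) + 6*exp(x + y)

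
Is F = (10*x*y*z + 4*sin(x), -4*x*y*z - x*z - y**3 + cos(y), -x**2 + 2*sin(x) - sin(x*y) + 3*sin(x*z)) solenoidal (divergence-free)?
No, ∇·F = -4*x*z + 3*x*cos(x*z) - 3*y**2 + 10*y*z - sin(y) + 4*cos(x)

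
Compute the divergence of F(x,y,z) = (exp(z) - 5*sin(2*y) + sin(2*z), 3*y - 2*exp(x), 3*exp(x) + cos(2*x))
3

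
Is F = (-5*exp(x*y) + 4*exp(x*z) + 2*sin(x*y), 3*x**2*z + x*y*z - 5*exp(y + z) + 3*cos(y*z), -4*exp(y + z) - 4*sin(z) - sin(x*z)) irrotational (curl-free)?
No, ∇×F = (-3*x**2 - x*y + 3*y*sin(y*z) + exp(y + z), 4*x*exp(x*z) + z*cos(x*z), 6*x*z + 5*x*exp(x*y) - 2*x*cos(x*y) + y*z)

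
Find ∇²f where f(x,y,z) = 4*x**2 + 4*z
8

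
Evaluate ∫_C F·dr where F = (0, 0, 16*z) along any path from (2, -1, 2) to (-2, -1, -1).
-24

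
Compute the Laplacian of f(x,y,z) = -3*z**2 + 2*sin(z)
-2*sin(z) - 6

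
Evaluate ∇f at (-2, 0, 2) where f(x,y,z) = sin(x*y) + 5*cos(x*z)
(10*sin(4), -2, -10*sin(4))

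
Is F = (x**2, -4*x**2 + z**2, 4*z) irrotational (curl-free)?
No, ∇×F = (-2*z, 0, -8*x)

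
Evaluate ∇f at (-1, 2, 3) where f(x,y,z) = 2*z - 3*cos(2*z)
(0, 0, 6*sin(6) + 2)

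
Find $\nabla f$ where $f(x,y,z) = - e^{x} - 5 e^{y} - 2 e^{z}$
(-exp(x), -5*exp(y), -2*exp(z))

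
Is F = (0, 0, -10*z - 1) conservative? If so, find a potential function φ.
Yes, F is conservative. φ = z*(-5*z - 1)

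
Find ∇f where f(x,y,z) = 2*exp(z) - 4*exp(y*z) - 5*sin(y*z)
(0, -z*(4*exp(y*z) + 5*cos(y*z)), -4*y*exp(y*z) - 5*y*cos(y*z) + 2*exp(z))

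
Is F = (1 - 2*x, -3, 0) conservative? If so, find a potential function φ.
Yes, F is conservative. φ = -x**2 + x - 3*y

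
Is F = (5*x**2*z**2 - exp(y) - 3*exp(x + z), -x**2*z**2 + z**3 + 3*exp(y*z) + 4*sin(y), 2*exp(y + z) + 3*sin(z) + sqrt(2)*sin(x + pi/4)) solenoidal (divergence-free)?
No, ∇·F = 10*x*z**2 + 3*z*exp(y*z) - 3*exp(x + z) + 2*exp(y + z) + 4*cos(y) + 3*cos(z)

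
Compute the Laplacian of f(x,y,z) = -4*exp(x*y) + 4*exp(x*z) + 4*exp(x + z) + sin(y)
-4*x**2*exp(x*y) + 4*x**2*exp(x*z) - 4*y**2*exp(x*y) + 4*z**2*exp(x*z) + 8*exp(x + z) - sin(y)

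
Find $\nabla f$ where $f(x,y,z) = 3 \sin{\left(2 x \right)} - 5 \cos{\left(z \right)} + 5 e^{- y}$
(6*cos(2*x), -5*exp(-y), 5*sin(z))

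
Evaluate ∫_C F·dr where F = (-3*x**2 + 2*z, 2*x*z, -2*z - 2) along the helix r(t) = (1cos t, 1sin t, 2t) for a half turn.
-3*pi**2 - 8*pi + 2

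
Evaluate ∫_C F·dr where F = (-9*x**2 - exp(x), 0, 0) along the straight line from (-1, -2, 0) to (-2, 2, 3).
-exp(-2) + exp(-1) + 21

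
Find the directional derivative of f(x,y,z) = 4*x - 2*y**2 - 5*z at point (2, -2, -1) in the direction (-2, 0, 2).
-9*sqrt(2)/2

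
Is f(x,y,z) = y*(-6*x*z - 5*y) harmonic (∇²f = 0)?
No, ∇²f = -10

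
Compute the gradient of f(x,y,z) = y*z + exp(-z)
(0, z, y - exp(-z))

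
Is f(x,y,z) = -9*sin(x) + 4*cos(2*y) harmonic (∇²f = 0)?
No, ∇²f = 9*sin(x) - 16*cos(2*y)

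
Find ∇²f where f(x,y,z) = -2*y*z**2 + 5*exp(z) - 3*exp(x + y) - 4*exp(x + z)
-4*y + 5*exp(z) - 6*exp(x + y) - 8*exp(x + z)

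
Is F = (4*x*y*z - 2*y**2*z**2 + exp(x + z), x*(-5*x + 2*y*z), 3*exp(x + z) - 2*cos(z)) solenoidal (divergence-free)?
No, ∇·F = 2*x*z + 4*y*z + 4*exp(x + z) + 2*sin(z)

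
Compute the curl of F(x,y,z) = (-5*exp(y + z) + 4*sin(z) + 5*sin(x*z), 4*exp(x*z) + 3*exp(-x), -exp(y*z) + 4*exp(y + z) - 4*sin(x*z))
(-4*x*exp(x*z) - z*exp(y*z) + 4*exp(y + z), 5*x*cos(x*z) + 4*z*cos(x*z) - 5*exp(y + z) + 4*cos(z), 4*z*exp(x*z) + 5*exp(y + z) - 3*exp(-x))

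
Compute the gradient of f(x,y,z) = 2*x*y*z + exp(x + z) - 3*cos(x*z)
(2*y*z + 3*z*sin(x*z) + exp(x + z), 2*x*z, 2*x*y + 3*x*sin(x*z) + exp(x + z))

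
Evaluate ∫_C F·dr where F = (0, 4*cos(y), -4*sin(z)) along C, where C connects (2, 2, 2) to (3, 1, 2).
-4*sin(2) + 4*sin(1)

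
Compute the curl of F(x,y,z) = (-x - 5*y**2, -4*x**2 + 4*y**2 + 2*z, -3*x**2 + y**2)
(2*y - 2, 6*x, -8*x + 10*y)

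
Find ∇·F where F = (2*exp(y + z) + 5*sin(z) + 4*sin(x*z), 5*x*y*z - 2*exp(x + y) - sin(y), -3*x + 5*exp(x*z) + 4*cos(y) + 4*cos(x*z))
5*x*z + 5*x*exp(x*z) - 4*x*sin(x*z) + 4*z*cos(x*z) - 2*exp(x + y) - cos(y)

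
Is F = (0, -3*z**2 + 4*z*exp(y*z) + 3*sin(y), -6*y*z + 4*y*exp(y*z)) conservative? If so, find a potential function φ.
Yes, F is conservative. φ = -3*y*z**2 + 4*exp(y*z) - 3*cos(y)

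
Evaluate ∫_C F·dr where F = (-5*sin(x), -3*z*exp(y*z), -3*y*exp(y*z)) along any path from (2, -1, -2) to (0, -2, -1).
5 - 5*cos(2)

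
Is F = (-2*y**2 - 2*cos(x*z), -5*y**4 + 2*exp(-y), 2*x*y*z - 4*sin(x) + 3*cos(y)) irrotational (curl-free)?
No, ∇×F = (2*x*z - 3*sin(y), 2*x*sin(x*z) - 2*y*z + 4*cos(x), 4*y)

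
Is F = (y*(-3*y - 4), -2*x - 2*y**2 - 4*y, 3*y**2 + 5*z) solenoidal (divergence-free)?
No, ∇·F = 1 - 4*y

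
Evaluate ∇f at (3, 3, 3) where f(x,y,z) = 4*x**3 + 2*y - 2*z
(108, 2, -2)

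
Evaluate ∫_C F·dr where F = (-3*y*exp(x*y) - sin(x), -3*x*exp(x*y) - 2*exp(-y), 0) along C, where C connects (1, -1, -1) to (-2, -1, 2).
-3*exp(2) - cos(1) + cos(2) + 3*exp(-1)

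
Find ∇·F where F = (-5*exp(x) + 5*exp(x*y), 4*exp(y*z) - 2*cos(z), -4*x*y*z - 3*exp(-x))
-4*x*y + 5*y*exp(x*y) + 4*z*exp(y*z) - 5*exp(x)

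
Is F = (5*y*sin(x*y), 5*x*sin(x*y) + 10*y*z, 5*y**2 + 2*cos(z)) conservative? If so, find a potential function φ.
Yes, F is conservative. φ = 5*y**2*z + 2*sin(z) - 5*cos(x*y)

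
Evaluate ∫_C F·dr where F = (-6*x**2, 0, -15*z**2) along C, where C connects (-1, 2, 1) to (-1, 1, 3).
-130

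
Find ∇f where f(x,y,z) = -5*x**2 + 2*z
(-10*x, 0, 2)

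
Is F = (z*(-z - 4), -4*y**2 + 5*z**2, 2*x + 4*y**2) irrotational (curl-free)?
No, ∇×F = (8*y - 10*z, -2*z - 6, 0)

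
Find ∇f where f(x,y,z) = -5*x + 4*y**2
(-5, 8*y, 0)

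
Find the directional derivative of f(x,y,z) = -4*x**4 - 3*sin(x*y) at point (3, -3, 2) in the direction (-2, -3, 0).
9*sqrt(13)*(cos(9) + 96)/13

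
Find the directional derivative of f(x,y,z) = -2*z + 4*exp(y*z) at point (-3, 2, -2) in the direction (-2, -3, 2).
4*sqrt(17)*(10 - exp(4))*exp(-4)/17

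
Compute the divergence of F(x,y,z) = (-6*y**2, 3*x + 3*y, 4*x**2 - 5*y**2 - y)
3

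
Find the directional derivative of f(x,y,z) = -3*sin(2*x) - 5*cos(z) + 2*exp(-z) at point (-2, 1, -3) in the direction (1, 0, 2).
-2*sqrt(5)*(3*cos(4) + 5*sin(3) + 2*exp(3))/5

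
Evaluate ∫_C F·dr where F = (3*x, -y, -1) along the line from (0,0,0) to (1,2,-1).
1/2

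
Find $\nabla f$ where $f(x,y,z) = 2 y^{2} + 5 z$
(0, 4*y, 5)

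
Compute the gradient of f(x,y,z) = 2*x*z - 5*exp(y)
(2*z, -5*exp(y), 2*x)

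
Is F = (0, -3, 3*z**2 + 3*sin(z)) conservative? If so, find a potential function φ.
Yes, F is conservative. φ = -3*y + z**3 - 3*cos(z)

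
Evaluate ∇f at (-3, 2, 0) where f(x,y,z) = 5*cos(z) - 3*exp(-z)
(0, 0, 3)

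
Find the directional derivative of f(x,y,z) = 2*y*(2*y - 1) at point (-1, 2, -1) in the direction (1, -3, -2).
-3*sqrt(14)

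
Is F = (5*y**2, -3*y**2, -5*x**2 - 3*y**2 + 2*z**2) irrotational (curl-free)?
No, ∇×F = (-6*y, 10*x, -10*y)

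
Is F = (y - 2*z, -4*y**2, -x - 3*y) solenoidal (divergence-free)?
No, ∇·F = -8*y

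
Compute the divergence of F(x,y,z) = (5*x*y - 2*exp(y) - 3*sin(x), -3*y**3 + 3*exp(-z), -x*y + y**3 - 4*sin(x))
-9*y**2 + 5*y - 3*cos(x)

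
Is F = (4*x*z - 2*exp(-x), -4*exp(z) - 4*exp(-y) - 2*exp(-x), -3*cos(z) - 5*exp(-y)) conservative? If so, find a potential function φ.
No, ∇×F = (4*exp(z) + 5*exp(-y), 4*x, 2*exp(-x)) ≠ 0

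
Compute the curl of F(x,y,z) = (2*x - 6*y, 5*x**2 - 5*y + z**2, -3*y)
(-2*z - 3, 0, 10*x + 6)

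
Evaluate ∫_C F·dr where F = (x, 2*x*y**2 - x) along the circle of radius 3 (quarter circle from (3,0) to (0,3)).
-9/2 + 63*pi/8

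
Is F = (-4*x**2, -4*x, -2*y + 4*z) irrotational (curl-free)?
No, ∇×F = (-2, 0, -4)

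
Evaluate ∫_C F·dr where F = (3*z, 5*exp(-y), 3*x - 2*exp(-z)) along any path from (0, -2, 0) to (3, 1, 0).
-(5 - 5*exp(3))*exp(-1)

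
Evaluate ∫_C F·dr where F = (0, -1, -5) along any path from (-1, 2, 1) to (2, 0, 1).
2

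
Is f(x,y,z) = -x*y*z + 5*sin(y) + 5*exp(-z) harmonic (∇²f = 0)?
No, ∇²f = -5*sin(y) + 5*exp(-z)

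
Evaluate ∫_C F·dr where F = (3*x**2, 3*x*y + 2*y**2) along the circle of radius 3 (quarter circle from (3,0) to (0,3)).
18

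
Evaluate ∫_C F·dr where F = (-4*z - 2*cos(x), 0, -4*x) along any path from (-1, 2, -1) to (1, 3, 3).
-8 - 4*sin(1)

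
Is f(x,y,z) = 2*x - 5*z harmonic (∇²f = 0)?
Yes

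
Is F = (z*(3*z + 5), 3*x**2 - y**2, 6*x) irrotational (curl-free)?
No, ∇×F = (0, 6*z - 1, 6*x)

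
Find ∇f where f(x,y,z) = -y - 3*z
(0, -1, -3)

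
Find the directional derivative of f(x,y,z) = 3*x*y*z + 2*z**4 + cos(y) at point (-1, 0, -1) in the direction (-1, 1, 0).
3*sqrt(2)/2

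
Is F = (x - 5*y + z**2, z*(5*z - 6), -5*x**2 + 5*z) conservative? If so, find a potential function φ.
No, ∇×F = (6 - 10*z, 10*x + 2*z, 5) ≠ 0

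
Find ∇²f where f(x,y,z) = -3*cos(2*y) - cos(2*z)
12*cos(2*y) + 4*cos(2*z)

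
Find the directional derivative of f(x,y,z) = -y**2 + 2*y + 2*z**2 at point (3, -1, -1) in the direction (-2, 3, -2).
20*sqrt(17)/17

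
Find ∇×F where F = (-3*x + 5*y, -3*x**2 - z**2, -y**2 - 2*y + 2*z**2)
(-2*y + 2*z - 2, 0, -6*x - 5)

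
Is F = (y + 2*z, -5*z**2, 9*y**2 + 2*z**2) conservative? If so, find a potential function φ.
No, ∇×F = (18*y + 10*z, 2, -1) ≠ 0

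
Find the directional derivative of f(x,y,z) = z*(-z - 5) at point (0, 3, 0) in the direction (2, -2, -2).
5*sqrt(3)/3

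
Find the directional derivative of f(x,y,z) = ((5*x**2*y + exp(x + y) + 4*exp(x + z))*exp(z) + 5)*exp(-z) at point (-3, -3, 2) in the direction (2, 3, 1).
sqrt(14)*(-5*exp(4) + 5 + 12*exp(5) + 315*exp(6))*exp(-6)/14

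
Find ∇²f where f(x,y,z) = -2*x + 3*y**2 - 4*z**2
-2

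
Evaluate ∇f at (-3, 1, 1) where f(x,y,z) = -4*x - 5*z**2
(-4, 0, -10)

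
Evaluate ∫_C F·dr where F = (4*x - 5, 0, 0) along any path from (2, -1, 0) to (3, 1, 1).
5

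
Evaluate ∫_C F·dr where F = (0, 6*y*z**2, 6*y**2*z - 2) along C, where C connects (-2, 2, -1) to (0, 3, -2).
98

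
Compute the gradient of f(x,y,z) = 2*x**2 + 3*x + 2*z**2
(4*x + 3, 0, 4*z)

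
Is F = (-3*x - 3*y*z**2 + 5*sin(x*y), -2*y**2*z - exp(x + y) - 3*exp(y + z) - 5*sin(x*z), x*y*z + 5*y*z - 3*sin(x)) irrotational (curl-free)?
No, ∇×F = (x*z + 5*x*cos(x*z) + 2*y**2 + 5*z + 3*exp(y + z), -7*y*z + 3*cos(x), -5*x*cos(x*y) + 3*z**2 - 5*z*cos(x*z) - exp(x + y))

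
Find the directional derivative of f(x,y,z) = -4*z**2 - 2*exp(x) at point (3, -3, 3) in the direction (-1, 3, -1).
2*sqrt(11)*(12 + exp(3))/11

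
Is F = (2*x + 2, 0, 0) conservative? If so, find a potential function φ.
Yes, F is conservative. φ = x*(x + 2)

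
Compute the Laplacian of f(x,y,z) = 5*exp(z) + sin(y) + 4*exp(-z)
5*exp(z) - sin(y) + 4*exp(-z)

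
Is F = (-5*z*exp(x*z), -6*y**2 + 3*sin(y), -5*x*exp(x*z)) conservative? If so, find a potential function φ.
Yes, F is conservative. φ = -2*y**3 - 5*exp(x*z) - 3*cos(y)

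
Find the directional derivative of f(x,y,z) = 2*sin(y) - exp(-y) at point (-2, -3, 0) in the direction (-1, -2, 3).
-sqrt(14)*(2*cos(3) + exp(3))/7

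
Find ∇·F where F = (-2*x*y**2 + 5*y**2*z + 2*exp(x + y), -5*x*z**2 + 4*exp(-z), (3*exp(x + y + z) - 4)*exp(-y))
-2*y**2 + 2*exp(x + y) + 3*exp(x + z)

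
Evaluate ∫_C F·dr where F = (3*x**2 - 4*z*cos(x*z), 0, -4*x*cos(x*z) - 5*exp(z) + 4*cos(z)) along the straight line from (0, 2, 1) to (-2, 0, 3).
-5*exp(3) - 8 - 4*sin(1) + 4*sin(6) + 4*sin(3) + 5*E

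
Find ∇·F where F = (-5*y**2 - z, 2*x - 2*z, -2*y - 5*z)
-5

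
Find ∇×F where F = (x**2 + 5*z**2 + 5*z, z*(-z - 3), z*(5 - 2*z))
(2*z + 3, 10*z + 5, 0)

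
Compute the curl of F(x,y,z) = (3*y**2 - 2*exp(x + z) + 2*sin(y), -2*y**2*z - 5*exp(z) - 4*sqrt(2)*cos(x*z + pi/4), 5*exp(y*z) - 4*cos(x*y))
(4*x*sin(x*y) - 4*sqrt(2)*x*sin(x*z + pi/4) + 2*y**2 + 5*z*exp(y*z) + 5*exp(z), -4*y*sin(x*y) - 2*exp(x + z), -6*y + 4*sqrt(2)*z*sin(x*z + pi/4) - 2*cos(y))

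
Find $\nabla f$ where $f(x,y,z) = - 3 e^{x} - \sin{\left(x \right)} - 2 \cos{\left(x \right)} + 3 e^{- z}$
(-3*exp(x) + 2*sin(x) - cos(x), 0, -3*exp(-z))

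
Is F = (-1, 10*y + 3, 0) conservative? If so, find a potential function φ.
Yes, F is conservative. φ = -x + 5*y**2 + 3*y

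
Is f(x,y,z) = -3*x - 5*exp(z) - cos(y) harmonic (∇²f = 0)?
No, ∇²f = -5*exp(z) + cos(y)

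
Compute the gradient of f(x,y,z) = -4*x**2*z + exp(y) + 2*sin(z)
(-8*x*z, exp(y), -4*x**2 + 2*cos(z))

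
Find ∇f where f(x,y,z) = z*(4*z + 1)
(0, 0, 8*z + 1)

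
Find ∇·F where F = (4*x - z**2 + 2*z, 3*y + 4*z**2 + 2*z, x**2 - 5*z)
2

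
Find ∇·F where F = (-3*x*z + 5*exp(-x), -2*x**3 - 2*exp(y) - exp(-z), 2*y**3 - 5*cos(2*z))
-3*z - 2*exp(y) + 10*sin(2*z) - 5*exp(-x)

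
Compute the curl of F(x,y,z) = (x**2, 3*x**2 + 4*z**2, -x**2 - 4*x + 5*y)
(5 - 8*z, 2*x + 4, 6*x)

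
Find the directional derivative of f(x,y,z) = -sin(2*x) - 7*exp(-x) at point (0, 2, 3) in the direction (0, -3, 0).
0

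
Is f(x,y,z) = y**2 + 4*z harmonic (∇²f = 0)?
No, ∇²f = 2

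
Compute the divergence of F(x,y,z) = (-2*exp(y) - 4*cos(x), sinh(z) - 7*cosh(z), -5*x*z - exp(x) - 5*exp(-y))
-5*x + 4*sin(x)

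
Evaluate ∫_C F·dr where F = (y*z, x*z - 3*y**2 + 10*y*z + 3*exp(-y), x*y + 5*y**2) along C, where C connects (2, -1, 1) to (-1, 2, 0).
-12 - 3*exp(-2) + 3*E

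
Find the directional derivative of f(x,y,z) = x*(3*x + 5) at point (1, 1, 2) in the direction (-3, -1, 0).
-33*sqrt(10)/10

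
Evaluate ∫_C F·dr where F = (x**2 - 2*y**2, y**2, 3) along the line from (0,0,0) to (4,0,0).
64/3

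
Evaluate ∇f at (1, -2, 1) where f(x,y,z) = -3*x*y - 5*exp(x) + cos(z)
(6 - 5*E, -3, -sin(1))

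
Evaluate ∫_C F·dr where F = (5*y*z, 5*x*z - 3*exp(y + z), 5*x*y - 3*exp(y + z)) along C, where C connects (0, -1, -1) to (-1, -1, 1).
3*exp(-2) + 2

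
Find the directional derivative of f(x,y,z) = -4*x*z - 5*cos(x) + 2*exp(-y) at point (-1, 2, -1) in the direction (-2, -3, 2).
2*sqrt(17)*(3 + 5*exp(2)*sin(1))*exp(-2)/17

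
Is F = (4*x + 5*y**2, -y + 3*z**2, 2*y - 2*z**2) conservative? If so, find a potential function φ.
No, ∇×F = (2 - 6*z, 0, -10*y) ≠ 0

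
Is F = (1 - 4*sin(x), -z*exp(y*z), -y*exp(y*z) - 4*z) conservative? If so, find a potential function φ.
Yes, F is conservative. φ = x - 2*z**2 - exp(y*z) + 4*cos(x)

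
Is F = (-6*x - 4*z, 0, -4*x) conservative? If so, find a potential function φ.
Yes, F is conservative. φ = x*(-3*x - 4*z)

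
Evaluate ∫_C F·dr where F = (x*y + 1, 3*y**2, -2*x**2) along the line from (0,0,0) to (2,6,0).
226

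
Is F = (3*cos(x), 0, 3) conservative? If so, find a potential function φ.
Yes, F is conservative. φ = 3*z + 3*sin(x)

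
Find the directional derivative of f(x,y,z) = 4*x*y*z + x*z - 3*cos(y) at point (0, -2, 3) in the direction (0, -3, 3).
3*sqrt(2)*sin(2)/2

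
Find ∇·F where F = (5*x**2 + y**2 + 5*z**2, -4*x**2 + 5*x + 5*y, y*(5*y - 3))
10*x + 5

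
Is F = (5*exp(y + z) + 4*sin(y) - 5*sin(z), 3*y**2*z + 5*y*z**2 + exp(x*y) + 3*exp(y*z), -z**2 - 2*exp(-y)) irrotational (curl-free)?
No, ∇×F = ((-y*(3*y + 10*z + 3*exp(y*z))*exp(y) + 2)*exp(-y), 5*exp(y + z) - 5*cos(z), y*exp(x*y) - 5*exp(y + z) - 4*cos(y))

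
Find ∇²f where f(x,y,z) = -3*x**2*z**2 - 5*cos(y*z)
-6*x**2 + 5*y**2*cos(y*z) + 5*z**2*cos(y*z) - 6*z**2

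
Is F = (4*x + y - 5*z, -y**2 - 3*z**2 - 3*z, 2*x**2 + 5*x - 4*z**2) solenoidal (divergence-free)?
No, ∇·F = -2*y - 8*z + 4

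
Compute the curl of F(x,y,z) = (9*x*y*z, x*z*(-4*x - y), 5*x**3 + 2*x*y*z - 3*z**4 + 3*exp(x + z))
(x*(4*x + y + 2*z), -15*x**2 + 9*x*y - 2*y*z - 3*exp(x + z), z*(-17*x - y))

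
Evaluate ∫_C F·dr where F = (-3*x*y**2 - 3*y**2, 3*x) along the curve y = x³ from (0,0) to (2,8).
-804/7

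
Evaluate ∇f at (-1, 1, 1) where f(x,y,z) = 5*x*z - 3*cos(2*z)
(5, 0, -5 + 6*sin(2))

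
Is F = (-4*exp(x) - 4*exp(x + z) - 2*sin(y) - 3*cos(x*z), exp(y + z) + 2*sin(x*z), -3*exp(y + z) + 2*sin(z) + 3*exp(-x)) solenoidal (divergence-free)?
No, ∇·F = 3*z*sin(x*z) - 4*exp(x) - 4*exp(x + z) - 2*exp(y + z) + 2*cos(z)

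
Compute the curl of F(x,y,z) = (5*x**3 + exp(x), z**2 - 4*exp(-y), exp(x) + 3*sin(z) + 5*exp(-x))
(-2*z, -exp(x) + 5*exp(-x), 0)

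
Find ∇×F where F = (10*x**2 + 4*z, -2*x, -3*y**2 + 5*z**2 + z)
(-6*y, 4, -2)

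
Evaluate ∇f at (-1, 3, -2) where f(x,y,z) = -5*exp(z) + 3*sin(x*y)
(9*cos(3), -3*cos(3), -5*exp(-2))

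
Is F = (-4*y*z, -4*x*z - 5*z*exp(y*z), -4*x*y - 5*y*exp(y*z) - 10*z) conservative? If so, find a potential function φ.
Yes, F is conservative. φ = -4*x*y*z - 5*z**2 - 5*exp(y*z)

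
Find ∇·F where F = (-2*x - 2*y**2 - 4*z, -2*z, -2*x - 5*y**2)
-2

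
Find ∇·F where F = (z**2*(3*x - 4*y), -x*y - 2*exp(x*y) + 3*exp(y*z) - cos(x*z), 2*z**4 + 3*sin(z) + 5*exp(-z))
-2*x*exp(x*y) - x + 8*z**3 + 3*z**2 + 3*z*exp(y*z) + 3*cos(z) - 5*exp(-z)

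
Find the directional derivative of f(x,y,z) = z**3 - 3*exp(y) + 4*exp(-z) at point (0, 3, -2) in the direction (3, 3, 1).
sqrt(19)*(-9*exp(3) - 4*exp(2) + 12)/19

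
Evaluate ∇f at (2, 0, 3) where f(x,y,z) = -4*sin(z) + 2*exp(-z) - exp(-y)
(0, 1, -2*exp(-3) - 4*cos(3))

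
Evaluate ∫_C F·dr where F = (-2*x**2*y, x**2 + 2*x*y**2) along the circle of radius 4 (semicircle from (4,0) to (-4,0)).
128*pi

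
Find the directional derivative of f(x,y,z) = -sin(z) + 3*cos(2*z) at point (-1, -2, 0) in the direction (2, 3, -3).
3*sqrt(22)/22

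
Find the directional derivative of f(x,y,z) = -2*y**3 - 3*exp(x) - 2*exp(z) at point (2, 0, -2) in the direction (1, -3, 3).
3*sqrt(19)*(-exp(4) - 2)*exp(-2)/19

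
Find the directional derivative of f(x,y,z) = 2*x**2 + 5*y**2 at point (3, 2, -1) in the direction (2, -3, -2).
-36*sqrt(17)/17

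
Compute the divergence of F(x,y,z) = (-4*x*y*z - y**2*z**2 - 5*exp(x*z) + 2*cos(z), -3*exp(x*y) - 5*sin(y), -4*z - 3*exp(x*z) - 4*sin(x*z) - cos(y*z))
-3*x*exp(x*y) - 3*x*exp(x*z) - 4*x*cos(x*z) - 4*y*z + y*sin(y*z) - 5*z*exp(x*z) - 5*cos(y) - 4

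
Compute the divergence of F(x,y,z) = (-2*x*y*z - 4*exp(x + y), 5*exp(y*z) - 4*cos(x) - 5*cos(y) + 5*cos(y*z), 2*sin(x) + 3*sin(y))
-2*y*z + 5*z*exp(y*z) - 5*z*sin(y*z) - 4*exp(x + y) + 5*sin(y)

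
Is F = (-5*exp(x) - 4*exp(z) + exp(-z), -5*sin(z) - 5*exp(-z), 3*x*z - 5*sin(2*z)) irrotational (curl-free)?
No, ∇×F = (5*cos(z) - 5*exp(-z), -3*z - 4*exp(z) - exp(-z), 0)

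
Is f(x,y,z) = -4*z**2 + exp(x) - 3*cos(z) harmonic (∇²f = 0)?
No, ∇²f = exp(x) + 3*cos(z) - 8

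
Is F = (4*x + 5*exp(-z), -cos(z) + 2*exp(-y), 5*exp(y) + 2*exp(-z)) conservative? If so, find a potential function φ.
No, ∇×F = (5*exp(y) - sin(z), -5*exp(-z), 0) ≠ 0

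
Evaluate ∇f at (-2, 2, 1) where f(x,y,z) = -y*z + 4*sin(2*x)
(8*cos(4), -1, -2)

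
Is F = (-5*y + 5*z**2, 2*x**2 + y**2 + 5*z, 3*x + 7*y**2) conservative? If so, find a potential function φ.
No, ∇×F = (14*y - 5, 10*z - 3, 4*x + 5) ≠ 0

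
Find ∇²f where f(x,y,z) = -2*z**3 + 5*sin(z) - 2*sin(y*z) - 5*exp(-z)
2*y**2*sin(y*z) + 2*z**2*sin(y*z) - 12*z - 5*sin(z) - 5*exp(-z)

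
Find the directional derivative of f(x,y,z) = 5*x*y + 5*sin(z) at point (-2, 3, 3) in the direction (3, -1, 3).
5*sqrt(19)*(3*cos(3) + 11)/19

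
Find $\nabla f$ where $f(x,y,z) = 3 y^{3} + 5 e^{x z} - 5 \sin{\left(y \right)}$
(5*z*exp(x*z), 9*y**2 - 5*cos(y), 5*x*exp(x*z))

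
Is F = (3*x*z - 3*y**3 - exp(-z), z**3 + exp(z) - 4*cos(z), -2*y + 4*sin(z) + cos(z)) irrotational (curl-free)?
No, ∇×F = (-3*z**2 - exp(z) - 4*sin(z) - 2, 3*x + exp(-z), 9*y**2)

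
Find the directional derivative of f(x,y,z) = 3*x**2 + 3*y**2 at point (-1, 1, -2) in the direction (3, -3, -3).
-4*sqrt(3)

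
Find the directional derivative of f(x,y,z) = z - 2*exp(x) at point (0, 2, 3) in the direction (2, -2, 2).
-sqrt(3)/3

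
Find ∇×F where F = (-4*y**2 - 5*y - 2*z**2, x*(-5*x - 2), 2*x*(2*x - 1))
(0, -8*x - 4*z + 2, -10*x + 8*y + 3)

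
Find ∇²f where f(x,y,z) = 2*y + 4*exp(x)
4*exp(x)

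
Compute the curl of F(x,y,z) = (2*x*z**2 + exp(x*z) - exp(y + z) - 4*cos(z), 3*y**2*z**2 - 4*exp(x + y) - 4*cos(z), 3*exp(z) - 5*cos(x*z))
(-6*y**2*z - 4*sin(z), 4*x*z + x*exp(x*z) - 5*z*sin(x*z) - exp(y + z) + 4*sin(z), -4*exp(x + y) + exp(y + z))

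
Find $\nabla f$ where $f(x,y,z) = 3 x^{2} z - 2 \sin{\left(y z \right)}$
(6*x*z, -2*z*cos(y*z), 3*x**2 - 2*y*cos(y*z))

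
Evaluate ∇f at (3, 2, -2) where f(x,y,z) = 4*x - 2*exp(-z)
(4, 0, 2*exp(2))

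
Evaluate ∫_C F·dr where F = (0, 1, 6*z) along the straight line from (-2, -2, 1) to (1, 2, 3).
28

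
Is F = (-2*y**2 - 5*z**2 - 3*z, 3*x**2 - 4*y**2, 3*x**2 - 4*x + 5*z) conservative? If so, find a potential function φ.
No, ∇×F = (0, -6*x - 10*z + 1, 6*x + 4*y) ≠ 0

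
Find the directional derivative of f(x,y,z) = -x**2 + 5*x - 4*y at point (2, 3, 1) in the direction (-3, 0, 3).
-sqrt(2)/2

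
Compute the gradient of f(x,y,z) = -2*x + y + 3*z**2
(-2, 1, 6*z)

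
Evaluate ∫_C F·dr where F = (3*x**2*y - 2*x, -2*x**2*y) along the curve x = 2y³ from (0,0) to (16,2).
34304/5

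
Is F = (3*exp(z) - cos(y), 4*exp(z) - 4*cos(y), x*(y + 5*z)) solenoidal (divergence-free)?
No, ∇·F = 5*x + 4*sin(y)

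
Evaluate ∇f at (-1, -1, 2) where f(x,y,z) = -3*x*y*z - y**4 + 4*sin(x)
(4*cos(1) + 6, 10, -3)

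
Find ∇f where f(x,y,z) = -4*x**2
(-8*x, 0, 0)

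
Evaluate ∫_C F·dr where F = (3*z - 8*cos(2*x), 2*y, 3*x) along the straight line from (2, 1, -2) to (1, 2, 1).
-4*sin(2) + 4*sin(4) + 18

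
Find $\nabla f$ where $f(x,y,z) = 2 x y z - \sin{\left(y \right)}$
(2*y*z, 2*x*z - cos(y), 2*x*y)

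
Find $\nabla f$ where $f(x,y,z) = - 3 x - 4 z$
(-3, 0, -4)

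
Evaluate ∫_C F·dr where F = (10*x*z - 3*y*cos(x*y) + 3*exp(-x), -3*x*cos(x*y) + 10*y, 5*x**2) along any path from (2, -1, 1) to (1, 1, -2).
-30 - 3*sin(2) - 3*sin(1) - 3*exp(-1) + 3*exp(-2)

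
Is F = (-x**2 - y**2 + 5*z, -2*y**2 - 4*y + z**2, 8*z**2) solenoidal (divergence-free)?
No, ∇·F = -2*x - 4*y + 16*z - 4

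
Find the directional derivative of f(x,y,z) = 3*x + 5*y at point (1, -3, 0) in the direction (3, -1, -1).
4*sqrt(11)/11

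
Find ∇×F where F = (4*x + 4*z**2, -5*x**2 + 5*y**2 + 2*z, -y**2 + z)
(-2*y - 2, 8*z, -10*x)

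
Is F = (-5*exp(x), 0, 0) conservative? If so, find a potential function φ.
Yes, F is conservative. φ = -5*exp(x)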